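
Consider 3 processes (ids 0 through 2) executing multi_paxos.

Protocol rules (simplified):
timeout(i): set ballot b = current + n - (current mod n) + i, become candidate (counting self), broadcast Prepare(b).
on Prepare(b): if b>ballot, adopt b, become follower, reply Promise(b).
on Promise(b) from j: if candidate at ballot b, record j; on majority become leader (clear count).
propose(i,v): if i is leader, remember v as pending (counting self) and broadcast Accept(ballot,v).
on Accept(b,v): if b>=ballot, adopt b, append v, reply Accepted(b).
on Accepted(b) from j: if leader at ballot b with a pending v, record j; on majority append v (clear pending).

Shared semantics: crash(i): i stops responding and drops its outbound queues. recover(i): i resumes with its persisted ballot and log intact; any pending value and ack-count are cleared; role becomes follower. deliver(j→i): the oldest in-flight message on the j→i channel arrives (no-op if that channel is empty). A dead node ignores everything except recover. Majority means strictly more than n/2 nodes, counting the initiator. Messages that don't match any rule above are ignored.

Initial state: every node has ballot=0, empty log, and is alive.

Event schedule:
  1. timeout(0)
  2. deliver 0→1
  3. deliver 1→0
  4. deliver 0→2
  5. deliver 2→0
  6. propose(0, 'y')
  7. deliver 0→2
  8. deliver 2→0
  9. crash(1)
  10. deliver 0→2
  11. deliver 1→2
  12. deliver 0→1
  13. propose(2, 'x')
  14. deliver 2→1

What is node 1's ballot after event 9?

e1 timeout(0): 0[cand,b=3,-]
e2 deliver 0→1: 1[foll,b=3,-]
e3 deliver 1→0: 0[lead,b=3,-]
e4 deliver 0→2: 2[foll,b=3,-]
e5 deliver 2→0: ·
e6 propose(0,'y'): ·
e7 deliver 0→2: 2[foll,b=3,y]
e8 deliver 2→0: 0[lead,b=3,y]
e9 crash(1): 1[✗foll,b=3,-]

3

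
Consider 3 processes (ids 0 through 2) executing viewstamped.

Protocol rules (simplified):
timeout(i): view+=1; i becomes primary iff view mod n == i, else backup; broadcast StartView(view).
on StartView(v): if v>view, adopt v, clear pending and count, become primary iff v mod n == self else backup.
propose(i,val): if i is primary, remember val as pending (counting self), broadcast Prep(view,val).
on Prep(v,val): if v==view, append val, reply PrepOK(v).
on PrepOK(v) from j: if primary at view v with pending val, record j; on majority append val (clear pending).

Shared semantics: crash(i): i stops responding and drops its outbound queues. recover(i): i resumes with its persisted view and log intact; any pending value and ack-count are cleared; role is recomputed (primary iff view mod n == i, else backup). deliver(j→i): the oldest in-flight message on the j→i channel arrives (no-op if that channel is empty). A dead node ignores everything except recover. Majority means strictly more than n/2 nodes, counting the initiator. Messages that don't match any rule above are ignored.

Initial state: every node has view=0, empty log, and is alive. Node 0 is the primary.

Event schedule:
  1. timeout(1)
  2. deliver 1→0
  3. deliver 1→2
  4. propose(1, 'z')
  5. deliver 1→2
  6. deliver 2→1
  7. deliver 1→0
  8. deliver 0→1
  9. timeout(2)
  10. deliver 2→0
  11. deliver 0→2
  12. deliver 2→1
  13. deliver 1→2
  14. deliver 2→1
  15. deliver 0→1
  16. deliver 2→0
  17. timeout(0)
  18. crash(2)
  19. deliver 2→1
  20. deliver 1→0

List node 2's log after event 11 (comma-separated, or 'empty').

after 1 — timeout(1): n1:prim/v1/[-]
after 2 — deliver 1→0: n0:back/v1/[-]
after 3 — deliver 1→2: n2:back/v1/[-]
after 4 — propose(1,'z'): ·
after 5 — deliver 1→2: n2:back/v1/[z]
after 6 — deliver 2→1: n1:prim/v1/[z]
after 7 — deliver 1→0: n0:back/v1/[z]
after 8 — deliver 0→1: ·
after 9 — timeout(2): n2:prim/v2/[z]
after 10 — deliver 2→0: n0:back/v2/[z]
after 11 — deliver 0→2: ·

z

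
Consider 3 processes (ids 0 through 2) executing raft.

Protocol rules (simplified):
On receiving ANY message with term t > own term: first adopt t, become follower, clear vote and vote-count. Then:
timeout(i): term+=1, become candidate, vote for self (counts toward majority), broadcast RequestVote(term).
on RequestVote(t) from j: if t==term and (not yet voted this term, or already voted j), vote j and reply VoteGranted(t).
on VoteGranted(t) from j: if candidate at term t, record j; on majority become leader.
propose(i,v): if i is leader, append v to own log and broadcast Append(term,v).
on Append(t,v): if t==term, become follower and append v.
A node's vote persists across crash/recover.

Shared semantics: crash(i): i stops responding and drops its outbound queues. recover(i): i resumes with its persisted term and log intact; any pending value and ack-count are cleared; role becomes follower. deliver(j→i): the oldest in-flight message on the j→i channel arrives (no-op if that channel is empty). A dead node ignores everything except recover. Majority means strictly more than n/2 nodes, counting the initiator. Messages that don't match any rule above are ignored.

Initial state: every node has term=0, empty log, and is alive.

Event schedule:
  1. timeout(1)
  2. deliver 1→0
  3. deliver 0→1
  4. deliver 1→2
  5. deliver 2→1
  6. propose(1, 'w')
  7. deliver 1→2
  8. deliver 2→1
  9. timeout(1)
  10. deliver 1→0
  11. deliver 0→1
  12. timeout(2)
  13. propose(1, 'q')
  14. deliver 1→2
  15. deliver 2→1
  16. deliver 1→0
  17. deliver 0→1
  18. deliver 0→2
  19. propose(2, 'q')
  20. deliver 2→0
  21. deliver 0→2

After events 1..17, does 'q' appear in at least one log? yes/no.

no

step 1 timeout(1): 1={cand,t=1,log=-}
step 2 deliver 1→0: 0={foll,t=1,log=-}
step 3 deliver 0→1: 1={lead,t=1,log=-}
step 4 deliver 1→2: 2={foll,t=1,log=-}
step 5 deliver 2→1: —
step 6 propose(1,'w'): 1={lead,t=1,log=w}
step 7 deliver 1→2: 2={foll,t=1,log=w}
step 8 deliver 2→1: —
step 9 timeout(1): 1={cand,t=2,log=w}
step 10 deliver 1→0: 0={foll,t=1,log=w}
step 11 deliver 0→1: —
step 12 timeout(2): 2={cand,t=2,log=w}
step 13 propose(1,'q'): —
step 14 deliver 1→2: —
step 15 deliver 2→1: —
step 16 deliver 1→0: 0={foll,t=2,log=w}
step 17 deliver 0→1: 1={lead,t=2,log=w}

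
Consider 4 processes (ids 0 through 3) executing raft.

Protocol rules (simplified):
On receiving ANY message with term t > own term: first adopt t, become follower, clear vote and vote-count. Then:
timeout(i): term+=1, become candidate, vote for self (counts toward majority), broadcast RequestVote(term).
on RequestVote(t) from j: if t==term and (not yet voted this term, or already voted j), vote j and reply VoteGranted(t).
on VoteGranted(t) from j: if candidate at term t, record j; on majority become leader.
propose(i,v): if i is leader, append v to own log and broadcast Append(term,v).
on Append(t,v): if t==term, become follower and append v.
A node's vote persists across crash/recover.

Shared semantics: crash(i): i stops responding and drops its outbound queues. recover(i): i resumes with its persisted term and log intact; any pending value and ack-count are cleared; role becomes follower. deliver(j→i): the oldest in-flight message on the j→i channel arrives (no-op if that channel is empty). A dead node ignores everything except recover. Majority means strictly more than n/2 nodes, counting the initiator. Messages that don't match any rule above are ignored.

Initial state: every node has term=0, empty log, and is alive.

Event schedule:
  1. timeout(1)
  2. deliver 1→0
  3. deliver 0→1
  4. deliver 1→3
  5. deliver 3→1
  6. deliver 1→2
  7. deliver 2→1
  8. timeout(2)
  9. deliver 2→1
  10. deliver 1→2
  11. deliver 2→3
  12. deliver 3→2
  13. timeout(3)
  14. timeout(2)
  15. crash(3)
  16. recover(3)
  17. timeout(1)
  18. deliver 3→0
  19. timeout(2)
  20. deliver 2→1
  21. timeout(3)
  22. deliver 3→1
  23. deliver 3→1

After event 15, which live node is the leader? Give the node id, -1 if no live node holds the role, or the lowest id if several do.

e1 timeout(1): 1[cand,t=1,-]
e2 deliver 1→0: 0[foll,t=1,-]
e3 deliver 0→1: ·
e4 deliver 1→3: 3[foll,t=1,-]
e5 deliver 3→1: 1[lead,t=1,-]
e6 deliver 1→2: 2[foll,t=1,-]
e7 deliver 2→1: ·
e8 timeout(2): 2[cand,t=2,-]
e9 deliver 2→1: 1[foll,t=2,-]
e10 deliver 1→2: ·
e11 deliver 2→3: 3[foll,t=2,-]
e12 deliver 3→2: 2[lead,t=2,-]
e13 timeout(3): 3[cand,t=3,-]
e14 timeout(2): 2[cand,t=3,-]
e15 crash(3): 3[✗cand,t=3,-]

-1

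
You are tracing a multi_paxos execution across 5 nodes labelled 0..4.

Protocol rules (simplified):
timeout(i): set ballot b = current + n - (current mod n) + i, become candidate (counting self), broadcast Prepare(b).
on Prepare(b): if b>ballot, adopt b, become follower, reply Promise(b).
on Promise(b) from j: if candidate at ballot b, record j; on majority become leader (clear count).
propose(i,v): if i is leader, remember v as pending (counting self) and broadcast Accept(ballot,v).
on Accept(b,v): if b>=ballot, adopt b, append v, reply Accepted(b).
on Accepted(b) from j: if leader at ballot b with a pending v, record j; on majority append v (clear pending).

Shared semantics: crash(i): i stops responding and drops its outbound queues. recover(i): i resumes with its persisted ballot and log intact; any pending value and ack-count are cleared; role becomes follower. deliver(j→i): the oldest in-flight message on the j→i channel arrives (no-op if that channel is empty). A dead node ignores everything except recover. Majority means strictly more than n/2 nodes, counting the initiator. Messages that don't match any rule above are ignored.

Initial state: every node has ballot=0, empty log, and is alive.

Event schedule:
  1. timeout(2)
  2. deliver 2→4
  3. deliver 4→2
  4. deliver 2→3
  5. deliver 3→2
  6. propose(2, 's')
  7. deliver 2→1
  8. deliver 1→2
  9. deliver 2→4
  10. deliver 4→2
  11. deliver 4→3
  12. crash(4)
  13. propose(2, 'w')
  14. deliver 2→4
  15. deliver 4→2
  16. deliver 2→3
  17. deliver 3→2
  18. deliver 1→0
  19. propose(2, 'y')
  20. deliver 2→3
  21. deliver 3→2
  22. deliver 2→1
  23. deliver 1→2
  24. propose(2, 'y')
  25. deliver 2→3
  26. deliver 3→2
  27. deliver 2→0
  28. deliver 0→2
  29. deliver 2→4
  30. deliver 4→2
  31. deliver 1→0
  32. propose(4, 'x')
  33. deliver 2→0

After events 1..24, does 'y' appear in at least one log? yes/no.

yes

after 1 — timeout(2): n2:cand/b7/[-]
after 2 — deliver 2→4: n4:foll/b7/[-]
after 3 — deliver 4→2: ·
after 4 — deliver 2→3: n3:foll/b7/[-]
after 5 — deliver 3→2: n2:lead/b7/[-]
after 6 — propose(2,'s'): ·
after 7 — deliver 2→1: n1:foll/b7/[-]
after 8 — deliver 1→2: ·
after 9 — deliver 2→4: n4:foll/b7/[s]
after 10 — deliver 4→2: ·
after 11 — deliver 4→3: ·
after 12 — crash(4): n4:✗foll/b7/[s]
after 13 — propose(2,'w'): ·
after 14 — deliver 2→4: ·
after 15 — deliver 4→2: ·
after 16 — deliver 2→3: n3:foll/b7/[s]
after 17 — deliver 3→2: ·
after 18 — deliver 1→0: ·
after 19 — propose(2,'y'): ·
after 20 — deliver 2→3: n3:foll/b7/[s,w]
after 21 — deliver 3→2: ·
after 22 — deliver 2→1: n1:foll/b7/[s]
after 23 — deliver 1→2: n2:lead/b7/[y]
after 24 — propose(2,'y'): ·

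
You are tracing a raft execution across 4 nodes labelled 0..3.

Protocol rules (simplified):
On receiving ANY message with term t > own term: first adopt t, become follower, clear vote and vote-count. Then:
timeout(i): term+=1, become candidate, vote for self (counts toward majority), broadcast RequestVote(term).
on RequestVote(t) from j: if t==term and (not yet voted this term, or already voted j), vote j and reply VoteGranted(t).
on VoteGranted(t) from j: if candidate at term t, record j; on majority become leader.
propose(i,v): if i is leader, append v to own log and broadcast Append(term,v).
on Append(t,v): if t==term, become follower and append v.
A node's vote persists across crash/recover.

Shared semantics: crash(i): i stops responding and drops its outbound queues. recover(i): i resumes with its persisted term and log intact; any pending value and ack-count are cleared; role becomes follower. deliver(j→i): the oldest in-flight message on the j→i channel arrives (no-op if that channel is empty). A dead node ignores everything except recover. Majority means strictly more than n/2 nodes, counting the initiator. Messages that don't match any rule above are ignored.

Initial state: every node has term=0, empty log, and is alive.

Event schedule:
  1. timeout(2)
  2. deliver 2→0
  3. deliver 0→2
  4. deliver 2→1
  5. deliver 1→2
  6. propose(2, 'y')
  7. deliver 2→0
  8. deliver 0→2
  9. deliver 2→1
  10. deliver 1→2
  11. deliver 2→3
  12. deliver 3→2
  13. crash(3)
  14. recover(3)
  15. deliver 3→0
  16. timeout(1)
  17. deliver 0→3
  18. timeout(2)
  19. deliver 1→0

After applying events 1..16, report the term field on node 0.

1. timeout(2):  <2:cand t1 ->
2. deliver 2→0:  <0:foll t1 ->
3. deliver 0→2:  nop
4. deliver 2→1:  <1:foll t1 ->
5. deliver 1→2:  <2:lead t1 ->
6. propose(2,'y'):  <2:lead t1 y>
7. deliver 2→0:  <0:foll t1 y>
8. deliver 0→2:  nop
9. deliver 2→1:  <1:foll t1 y>
10. deliver 1→2:  nop
11. deliver 2→3:  <3:foll t1 ->
12. deliver 3→2:  nop
13. crash(3):  <3:✗foll t1 ->
14. recover(3):  <3:foll t1 ->
15. deliver 3→0:  nop
16. timeout(1):  <1:cand t2 y>

1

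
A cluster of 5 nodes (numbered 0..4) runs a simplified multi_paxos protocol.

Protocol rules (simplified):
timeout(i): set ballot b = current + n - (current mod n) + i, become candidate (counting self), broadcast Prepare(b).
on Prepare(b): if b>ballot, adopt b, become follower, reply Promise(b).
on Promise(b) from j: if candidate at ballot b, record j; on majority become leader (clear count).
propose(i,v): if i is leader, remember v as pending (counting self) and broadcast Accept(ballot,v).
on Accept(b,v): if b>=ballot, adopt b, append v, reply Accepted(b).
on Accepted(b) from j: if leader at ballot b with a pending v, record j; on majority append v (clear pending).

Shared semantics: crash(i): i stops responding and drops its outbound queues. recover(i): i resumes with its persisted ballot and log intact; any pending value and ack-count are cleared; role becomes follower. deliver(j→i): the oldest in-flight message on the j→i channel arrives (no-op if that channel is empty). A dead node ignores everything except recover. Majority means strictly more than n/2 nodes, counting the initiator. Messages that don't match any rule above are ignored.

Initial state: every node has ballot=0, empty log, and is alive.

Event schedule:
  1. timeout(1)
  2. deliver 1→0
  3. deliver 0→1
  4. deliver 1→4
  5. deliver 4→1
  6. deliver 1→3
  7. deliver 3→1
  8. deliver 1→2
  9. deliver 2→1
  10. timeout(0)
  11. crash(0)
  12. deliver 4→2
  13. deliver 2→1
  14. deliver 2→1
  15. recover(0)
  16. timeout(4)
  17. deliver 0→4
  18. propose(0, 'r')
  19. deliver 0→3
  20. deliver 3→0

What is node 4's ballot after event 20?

14

1. timeout(1):  <1:cand b6 ->
2. deliver 1→0:  <0:foll b6 ->
3. deliver 0→1:  nop
4. deliver 1→4:  <4:foll b6 ->
5. deliver 4→1:  <1:lead b6 ->
6. deliver 1→3:  <3:foll b6 ->
7. deliver 3→1:  nop
8. deliver 1→2:  <2:foll b6 ->
9. deliver 2→1:  nop
10. timeout(0):  <0:cand b10 ->
11. crash(0):  <0:✗cand b10 ->
12. deliver 4→2:  nop
13. deliver 2→1:  nop
14. deliver 2→1:  nop
15. recover(0):  <0:foll b10 ->
16. timeout(4):  <4:cand b14 ->
17. deliver 0→4:  nop
18. propose(0,'r'):  nop
19. deliver 0→3:  nop
20. deliver 3→0:  nop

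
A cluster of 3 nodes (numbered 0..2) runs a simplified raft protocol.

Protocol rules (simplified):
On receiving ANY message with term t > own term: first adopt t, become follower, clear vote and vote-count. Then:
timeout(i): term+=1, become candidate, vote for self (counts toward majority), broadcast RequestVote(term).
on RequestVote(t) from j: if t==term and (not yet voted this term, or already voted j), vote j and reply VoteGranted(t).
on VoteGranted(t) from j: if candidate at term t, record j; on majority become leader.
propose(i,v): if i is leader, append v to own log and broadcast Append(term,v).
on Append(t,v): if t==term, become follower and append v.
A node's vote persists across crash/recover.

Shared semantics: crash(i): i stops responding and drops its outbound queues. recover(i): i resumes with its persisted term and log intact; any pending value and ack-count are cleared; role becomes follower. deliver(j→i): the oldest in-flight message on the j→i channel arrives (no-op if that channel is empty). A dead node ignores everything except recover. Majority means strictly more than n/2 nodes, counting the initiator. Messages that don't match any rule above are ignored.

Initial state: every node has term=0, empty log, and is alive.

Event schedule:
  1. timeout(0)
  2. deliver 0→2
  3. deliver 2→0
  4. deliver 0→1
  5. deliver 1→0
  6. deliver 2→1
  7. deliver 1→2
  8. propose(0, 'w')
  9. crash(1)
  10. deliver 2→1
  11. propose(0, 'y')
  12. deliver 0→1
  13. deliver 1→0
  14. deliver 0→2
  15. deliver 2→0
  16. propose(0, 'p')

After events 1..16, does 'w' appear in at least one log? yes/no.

yes

after 1 — timeout(0): n0:cand/t1/[-]
after 2 — deliver 0→2: n2:foll/t1/[-]
after 3 — deliver 2→0: n0:lead/t1/[-]
after 4 — deliver 0→1: n1:foll/t1/[-]
after 5 — deliver 1→0: ·
after 6 — deliver 2→1: ·
after 7 — deliver 1→2: ·
after 8 — propose(0,'w'): n0:lead/t1/[w]
after 9 — crash(1): n1:✗foll/t1/[-]
after 10 — deliver 2→1: ·
after 11 — propose(0,'y'): n0:lead/t1/[w,y]
after 12 — deliver 0→1: ·
after 13 — deliver 1→0: ·
after 14 — deliver 0→2: n2:foll/t1/[w]
after 15 — deliver 2→0: ·
after 16 — propose(0,'p'): n0:lead/t1/[w,y,p]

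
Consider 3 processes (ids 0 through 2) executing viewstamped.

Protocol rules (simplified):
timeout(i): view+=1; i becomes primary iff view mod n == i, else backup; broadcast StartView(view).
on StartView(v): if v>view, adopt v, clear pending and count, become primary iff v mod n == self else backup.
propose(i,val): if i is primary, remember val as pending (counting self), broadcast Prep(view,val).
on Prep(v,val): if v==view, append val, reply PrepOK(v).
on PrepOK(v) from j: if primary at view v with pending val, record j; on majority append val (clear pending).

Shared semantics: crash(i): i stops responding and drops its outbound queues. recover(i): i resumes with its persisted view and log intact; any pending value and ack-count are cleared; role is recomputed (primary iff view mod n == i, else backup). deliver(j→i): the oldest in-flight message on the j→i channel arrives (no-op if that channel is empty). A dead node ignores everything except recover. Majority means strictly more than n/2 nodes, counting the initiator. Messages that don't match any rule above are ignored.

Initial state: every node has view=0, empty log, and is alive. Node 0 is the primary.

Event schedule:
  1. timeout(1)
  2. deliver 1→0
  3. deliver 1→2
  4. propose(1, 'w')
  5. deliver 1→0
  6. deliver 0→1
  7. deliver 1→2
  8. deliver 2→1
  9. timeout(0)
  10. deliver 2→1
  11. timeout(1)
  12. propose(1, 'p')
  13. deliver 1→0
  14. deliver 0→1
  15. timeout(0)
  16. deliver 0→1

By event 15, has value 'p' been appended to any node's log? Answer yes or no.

step 1 timeout(1): 1={prim,v=1,log=-}
step 2 deliver 1→0: 0={back,v=1,log=-}
step 3 deliver 1→2: 2={back,v=1,log=-}
step 4 propose(1,'w'): —
step 5 deliver 1→0: 0={back,v=1,log=w}
step 6 deliver 0→1: 1={prim,v=1,log=w}
step 7 deliver 1→2: 2={back,v=1,log=w}
step 8 deliver 2→1: —
step 9 timeout(0): 0={back,v=2,log=w}
step 10 deliver 2→1: —
step 11 timeout(1): 1={back,v=2,log=w}
step 12 propose(1,'p'): —
step 13 deliver 1→0: —
step 14 deliver 0→1: —
step 15 timeout(0): 0={prim,v=3,log=w}

no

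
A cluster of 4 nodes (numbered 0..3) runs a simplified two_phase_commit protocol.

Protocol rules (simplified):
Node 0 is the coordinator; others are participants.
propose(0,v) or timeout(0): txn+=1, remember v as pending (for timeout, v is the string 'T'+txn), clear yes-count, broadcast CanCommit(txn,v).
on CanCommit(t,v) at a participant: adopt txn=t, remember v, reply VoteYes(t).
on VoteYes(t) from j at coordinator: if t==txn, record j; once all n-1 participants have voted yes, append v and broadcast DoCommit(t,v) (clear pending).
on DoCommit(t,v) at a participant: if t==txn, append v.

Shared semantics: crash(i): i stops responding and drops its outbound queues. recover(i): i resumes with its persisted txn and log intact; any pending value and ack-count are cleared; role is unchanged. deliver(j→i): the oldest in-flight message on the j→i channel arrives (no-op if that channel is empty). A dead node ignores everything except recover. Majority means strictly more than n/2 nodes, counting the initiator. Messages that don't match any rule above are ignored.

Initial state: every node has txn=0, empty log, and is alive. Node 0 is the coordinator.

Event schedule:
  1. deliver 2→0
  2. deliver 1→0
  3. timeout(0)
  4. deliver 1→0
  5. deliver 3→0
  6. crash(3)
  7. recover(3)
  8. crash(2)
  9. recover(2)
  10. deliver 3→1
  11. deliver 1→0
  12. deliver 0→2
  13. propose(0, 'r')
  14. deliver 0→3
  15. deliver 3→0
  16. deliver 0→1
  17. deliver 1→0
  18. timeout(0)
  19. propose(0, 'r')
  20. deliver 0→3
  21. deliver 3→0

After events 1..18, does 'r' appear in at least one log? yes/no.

1. deliver 2→0:  nop
2. deliver 1→0:  nop
3. timeout(0):  <0:coor t1 ->
4. deliver 1→0:  nop
5. deliver 3→0:  nop
6. crash(3):  <3:✗part t0 ->
7. recover(3):  <3:part t0 ->
8. crash(2):  <2:✗part t0 ->
9. recover(2):  <2:part t0 ->
10. deliver 3→1:  nop
11. deliver 1→0:  nop
12. deliver 0→2:  <2:part t1 ->
13. propose(0,'r'):  <0:coor t2 ->
14. deliver 0→3:  <3:part t1 ->
15. deliver 3→0:  nop
16. deliver 0→1:  <1:part t1 ->
17. deliver 1→0:  nop
18. timeout(0):  <0:coor t3 ->

no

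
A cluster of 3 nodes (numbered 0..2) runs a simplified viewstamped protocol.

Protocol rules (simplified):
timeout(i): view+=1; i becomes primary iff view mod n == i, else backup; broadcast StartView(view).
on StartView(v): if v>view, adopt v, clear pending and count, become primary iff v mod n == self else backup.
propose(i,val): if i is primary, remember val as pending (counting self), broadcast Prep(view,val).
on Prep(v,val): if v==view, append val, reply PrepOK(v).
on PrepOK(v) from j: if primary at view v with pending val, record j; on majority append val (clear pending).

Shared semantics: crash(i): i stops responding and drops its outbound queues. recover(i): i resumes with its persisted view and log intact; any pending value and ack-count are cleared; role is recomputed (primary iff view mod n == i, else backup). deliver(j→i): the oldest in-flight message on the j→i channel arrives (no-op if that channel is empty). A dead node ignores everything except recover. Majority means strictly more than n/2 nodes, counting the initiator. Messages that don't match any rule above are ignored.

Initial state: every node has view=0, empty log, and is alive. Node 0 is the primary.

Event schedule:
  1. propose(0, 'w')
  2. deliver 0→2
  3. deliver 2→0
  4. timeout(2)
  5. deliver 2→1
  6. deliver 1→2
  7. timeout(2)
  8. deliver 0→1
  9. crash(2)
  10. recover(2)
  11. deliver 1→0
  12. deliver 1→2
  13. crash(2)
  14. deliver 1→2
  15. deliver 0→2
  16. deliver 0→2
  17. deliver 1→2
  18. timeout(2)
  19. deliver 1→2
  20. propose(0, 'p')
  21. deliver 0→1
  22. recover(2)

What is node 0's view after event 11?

after 1 — propose(0,'w'): ·
after 2 — deliver 0→2: n2:back/v0/[w]
after 3 — deliver 2→0: n0:prim/v0/[w]
after 4 — timeout(2): n2:back/v1/[w]
after 5 — deliver 2→1: n1:prim/v1/[-]
after 6 — deliver 1→2: ·
after 7 — timeout(2): n2:prim/v2/[w]
after 8 — deliver 0→1: ·
after 9 — crash(2): n2:✗prim/v2/[w]
after 10 — recover(2): n2:prim/v2/[w]
after 11 — deliver 1→0: ·

0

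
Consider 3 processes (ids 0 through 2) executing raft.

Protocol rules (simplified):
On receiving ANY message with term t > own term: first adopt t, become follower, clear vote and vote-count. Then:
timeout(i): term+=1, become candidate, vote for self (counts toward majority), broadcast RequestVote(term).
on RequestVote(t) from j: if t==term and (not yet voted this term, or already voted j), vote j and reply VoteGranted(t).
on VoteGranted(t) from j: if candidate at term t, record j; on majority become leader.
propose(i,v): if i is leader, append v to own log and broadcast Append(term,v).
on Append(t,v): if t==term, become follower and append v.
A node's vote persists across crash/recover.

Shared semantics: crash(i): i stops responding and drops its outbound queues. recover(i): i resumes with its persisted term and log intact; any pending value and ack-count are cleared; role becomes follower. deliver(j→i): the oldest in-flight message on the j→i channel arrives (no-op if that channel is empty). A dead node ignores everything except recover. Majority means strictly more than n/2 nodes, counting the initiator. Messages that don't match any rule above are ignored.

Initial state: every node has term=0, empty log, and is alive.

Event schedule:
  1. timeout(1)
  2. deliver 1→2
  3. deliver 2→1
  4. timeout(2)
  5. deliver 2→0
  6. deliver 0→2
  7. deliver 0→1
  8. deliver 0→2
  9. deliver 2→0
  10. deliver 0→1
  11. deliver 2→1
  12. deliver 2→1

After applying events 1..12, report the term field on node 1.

2

step 1 timeout(1): 1={cand,t=1,log=-}
step 2 deliver 1→2: 2={foll,t=1,log=-}
step 3 deliver 2→1: 1={lead,t=1,log=-}
step 4 timeout(2): 2={cand,t=2,log=-}
step 5 deliver 2→0: 0={foll,t=2,log=-}
step 6 deliver 0→2: 2={lead,t=2,log=-}
step 7 deliver 0→1: —
step 8 deliver 0→2: —
step 9 deliver 2→0: —
step 10 deliver 0→1: —
step 11 deliver 2→1: 1={foll,t=2,log=-}
step 12 deliver 2→1: —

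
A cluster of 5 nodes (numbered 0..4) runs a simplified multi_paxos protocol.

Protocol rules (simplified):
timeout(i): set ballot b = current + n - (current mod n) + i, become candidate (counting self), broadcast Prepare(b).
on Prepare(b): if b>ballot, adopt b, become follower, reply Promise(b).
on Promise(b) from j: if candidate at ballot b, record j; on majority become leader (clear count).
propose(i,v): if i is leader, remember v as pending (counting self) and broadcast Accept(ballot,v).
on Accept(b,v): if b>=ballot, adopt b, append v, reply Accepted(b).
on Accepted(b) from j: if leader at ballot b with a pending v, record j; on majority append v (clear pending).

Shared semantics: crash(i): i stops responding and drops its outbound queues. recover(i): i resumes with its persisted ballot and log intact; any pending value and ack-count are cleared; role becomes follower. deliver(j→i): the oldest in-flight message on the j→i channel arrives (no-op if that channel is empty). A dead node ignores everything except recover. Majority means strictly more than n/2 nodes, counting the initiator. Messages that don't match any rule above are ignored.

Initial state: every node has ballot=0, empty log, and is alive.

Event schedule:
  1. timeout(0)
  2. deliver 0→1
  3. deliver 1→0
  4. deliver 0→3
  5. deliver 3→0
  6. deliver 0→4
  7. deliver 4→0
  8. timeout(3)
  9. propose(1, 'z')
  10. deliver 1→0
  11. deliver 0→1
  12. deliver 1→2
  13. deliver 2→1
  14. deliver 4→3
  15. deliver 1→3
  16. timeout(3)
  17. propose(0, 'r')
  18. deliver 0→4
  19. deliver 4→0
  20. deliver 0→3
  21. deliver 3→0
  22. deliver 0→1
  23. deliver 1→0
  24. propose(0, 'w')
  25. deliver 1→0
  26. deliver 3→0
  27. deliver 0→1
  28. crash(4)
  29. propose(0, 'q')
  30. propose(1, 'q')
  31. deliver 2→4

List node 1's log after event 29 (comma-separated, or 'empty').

r

step 1 timeout(0): 0={cand,b=5,log=-}
step 2 deliver 0→1: 1={foll,b=5,log=-}
step 3 deliver 1→0: —
step 4 deliver 0→3: 3={foll,b=5,log=-}
step 5 deliver 3→0: 0={lead,b=5,log=-}
step 6 deliver 0→4: 4={foll,b=5,log=-}
step 7 deliver 4→0: —
step 8 timeout(3): 3={cand,b=13,log=-}
step 9 propose(1,'z'): —
step 10 deliver 1→0: —
step 11 deliver 0→1: —
step 12 deliver 1→2: —
step 13 deliver 2→1: —
step 14 deliver 4→3: —
step 15 deliver 1→3: —
step 16 timeout(3): 3={cand,b=18,log=-}
step 17 propose(0,'r'): —
step 18 deliver 0→4: 4={foll,b=5,log=r}
step 19 deliver 4→0: —
step 20 deliver 0→3: —
step 21 deliver 3→0: 0={foll,b=13,log=-}
step 22 deliver 0→1: 1={foll,b=5,log=r}
step 23 deliver 1→0: —
step 24 propose(0,'w'): —
step 25 deliver 1→0: —
step 26 deliver 3→0: 0={foll,b=18,log=-}
step 27 deliver 0→1: —
step 28 crash(4): 4={✗foll,b=5,log=r}
step 29 propose(0,'q'): —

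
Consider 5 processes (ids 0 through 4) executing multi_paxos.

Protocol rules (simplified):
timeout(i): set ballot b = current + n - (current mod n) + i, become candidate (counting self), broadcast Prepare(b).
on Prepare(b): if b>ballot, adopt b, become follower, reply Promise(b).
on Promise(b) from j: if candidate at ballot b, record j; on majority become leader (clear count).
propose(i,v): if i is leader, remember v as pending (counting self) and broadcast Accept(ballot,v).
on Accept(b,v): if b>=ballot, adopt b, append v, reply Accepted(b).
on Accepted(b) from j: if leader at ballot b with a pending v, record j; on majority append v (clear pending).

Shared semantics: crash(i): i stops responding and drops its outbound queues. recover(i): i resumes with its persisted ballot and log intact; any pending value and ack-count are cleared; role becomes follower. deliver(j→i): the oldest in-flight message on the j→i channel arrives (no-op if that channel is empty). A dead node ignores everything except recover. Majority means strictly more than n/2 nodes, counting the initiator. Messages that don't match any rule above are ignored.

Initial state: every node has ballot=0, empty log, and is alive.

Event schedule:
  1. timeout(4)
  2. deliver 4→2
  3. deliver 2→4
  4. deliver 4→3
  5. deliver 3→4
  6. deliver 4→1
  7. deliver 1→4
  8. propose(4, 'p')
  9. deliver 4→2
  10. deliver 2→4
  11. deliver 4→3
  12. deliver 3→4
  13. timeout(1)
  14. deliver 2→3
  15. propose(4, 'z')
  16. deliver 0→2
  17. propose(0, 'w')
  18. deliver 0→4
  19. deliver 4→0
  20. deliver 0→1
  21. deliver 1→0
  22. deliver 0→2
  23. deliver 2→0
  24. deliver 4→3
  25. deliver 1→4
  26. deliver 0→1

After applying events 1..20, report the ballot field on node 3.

step 1 timeout(4): 4={cand,b=9,log=-}
step 2 deliver 4→2: 2={foll,b=9,log=-}
step 3 deliver 2→4: —
step 4 deliver 4→3: 3={foll,b=9,log=-}
step 5 deliver 3→4: 4={lead,b=9,log=-}
step 6 deliver 4→1: 1={foll,b=9,log=-}
step 7 deliver 1→4: —
step 8 propose(4,'p'): —
step 9 deliver 4→2: 2={foll,b=9,log=p}
step 10 deliver 2→4: —
step 11 deliver 4→3: 3={foll,b=9,log=p}
step 12 deliver 3→4: 4={lead,b=9,log=p}
step 13 timeout(1): 1={cand,b=11,log=-}
step 14 deliver 2→3: —
step 15 propose(4,'z'): —
step 16 deliver 0→2: —
step 17 propose(0,'w'): —
step 18 deliver 0→4: —
step 19 deliver 4→0: 0={foll,b=9,log=-}
step 20 deliver 0→1: —

9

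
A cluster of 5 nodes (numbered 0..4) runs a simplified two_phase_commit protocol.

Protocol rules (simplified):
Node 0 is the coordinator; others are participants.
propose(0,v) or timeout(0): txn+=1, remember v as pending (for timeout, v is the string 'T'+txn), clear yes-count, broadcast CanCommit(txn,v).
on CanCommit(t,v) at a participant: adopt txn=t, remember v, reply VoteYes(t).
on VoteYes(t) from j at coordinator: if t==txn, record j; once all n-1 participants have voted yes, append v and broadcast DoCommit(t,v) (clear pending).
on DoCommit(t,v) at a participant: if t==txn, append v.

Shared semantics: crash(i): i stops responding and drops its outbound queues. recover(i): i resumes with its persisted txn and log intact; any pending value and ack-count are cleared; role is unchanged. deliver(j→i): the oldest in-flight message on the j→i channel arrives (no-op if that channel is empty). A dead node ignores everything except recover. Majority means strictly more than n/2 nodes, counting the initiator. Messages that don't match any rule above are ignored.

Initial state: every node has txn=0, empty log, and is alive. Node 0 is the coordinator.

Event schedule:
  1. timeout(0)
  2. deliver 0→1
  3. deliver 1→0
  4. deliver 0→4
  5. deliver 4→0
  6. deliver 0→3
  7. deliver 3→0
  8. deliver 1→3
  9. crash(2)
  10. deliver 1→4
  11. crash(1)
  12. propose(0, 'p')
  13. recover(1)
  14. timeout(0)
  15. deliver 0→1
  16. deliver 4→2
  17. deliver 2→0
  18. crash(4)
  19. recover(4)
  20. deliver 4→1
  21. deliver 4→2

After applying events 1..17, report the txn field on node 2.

e1 timeout(0): 0[coor,t=1,-]
e2 deliver 0→1: 1[part,t=1,-]
e3 deliver 1→0: ·
e4 deliver 0→4: 4[part,t=1,-]
e5 deliver 4→0: ·
e6 deliver 0→3: 3[part,t=1,-]
e7 deliver 3→0: ·
e8 deliver 1→3: ·
e9 crash(2): 2[✗part,t=0,-]
e10 deliver 1→4: ·
e11 crash(1): 1[✗part,t=1,-]
e12 propose(0,'p'): 0[coor,t=2,-]
e13 recover(1): 1[part,t=1,-]
e14 timeout(0): 0[coor,t=3,-]
e15 deliver 0→1: 1[part,t=2,-]
e16 deliver 4→2: ·
e17 deliver 2→0: ·

0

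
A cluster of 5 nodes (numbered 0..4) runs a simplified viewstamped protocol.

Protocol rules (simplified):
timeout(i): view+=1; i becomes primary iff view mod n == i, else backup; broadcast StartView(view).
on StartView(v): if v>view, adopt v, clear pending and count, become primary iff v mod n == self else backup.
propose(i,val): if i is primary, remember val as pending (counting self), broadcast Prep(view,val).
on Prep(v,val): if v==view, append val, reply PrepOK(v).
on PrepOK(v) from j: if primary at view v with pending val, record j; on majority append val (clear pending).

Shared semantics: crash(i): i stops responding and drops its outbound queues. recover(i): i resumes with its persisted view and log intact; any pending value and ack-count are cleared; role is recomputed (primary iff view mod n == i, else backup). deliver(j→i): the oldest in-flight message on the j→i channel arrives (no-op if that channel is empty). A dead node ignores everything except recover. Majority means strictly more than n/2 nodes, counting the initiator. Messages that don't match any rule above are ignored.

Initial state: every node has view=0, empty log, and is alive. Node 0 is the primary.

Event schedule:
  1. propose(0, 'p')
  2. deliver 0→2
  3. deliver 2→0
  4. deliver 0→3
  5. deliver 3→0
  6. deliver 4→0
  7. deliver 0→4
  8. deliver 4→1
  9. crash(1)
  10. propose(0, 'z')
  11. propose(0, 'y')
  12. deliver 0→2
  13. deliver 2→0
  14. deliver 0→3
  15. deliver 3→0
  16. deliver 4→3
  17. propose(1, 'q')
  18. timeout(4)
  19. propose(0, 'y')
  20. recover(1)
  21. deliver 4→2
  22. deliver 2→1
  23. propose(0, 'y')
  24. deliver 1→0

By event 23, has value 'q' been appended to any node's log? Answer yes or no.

no

after 1 — propose(0,'p'): ·
after 2 — deliver 0→2: n2:back/v0/[p]
after 3 — deliver 2→0: ·
after 4 — deliver 0→3: n3:back/v0/[p]
after 5 — deliver 3→0: n0:prim/v0/[p]
after 6 — deliver 4→0: ·
after 7 — deliver 0→4: n4:back/v0/[p]
after 8 — deliver 4→1: ·
after 9 — crash(1): n1:✗back/v0/[-]
after 10 — propose(0,'z'): ·
after 11 — propose(0,'y'): ·
after 12 — deliver 0→2: n2:back/v0/[p,z]
after 13 — deliver 2→0: ·
after 14 — deliver 0→3: n3:back/v0/[p,z]
after 15 — deliver 3→0: n0:prim/v0/[p,y]
after 16 — deliver 4→3: ·
after 17 — propose(1,'q'): ·
after 18 — timeout(4): n4:back/v1/[p]
after 19 — propose(0,'y'): ·
after 20 — recover(1): n1:back/v0/[-]
after 21 — deliver 4→2: n2:back/v1/[p,z]
after 22 — deliver 2→1: ·
after 23 — propose(0,'y'): ·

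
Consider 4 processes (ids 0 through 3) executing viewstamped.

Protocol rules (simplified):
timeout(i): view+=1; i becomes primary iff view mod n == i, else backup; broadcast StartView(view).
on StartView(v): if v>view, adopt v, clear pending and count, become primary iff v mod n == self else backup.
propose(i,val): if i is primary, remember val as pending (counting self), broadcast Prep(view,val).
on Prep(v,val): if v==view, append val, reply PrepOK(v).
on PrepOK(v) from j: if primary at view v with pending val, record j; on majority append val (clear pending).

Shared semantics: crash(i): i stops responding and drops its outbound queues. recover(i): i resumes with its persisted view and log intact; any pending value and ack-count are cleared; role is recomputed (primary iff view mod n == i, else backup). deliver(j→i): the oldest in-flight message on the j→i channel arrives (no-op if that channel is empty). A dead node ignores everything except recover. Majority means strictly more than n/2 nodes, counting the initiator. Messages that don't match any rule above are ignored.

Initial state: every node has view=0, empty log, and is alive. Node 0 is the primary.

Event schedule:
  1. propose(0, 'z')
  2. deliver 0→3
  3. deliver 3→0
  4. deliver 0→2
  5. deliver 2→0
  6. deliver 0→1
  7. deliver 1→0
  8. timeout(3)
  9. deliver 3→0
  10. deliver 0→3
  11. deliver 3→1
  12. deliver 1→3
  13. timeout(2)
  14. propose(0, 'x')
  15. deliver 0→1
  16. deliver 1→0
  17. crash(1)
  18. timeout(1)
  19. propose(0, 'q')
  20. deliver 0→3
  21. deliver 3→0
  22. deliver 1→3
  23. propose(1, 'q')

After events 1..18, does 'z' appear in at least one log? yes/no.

[1] propose(0,'z') → ∅
[2] deliver 0→3 → N3(back v0 [z])
[3] deliver 3→0 → ∅
[4] deliver 0→2 → N2(back v0 [z])
[5] deliver 2→0 → N0(prim v0 [z])
[6] deliver 0→1 → N1(back v0 [z])
[7] deliver 1→0 → ∅
[8] timeout(3) → N3(back v1 [z])
[9] deliver 3→0 → N0(back v1 [z])
[10] deliver 0→3 → ∅
[11] deliver 3→1 → N1(prim v1 [z])
[12] deliver 1→3 → ∅
[13] timeout(2) → N2(back v1 [z])
[14] propose(0,'x') → ∅
[15] deliver 0→1 → ∅
[16] deliver 1→0 → ∅
[17] crash(1) → N1(✗prim v1 [z])
[18] timeout(1) → ∅

yes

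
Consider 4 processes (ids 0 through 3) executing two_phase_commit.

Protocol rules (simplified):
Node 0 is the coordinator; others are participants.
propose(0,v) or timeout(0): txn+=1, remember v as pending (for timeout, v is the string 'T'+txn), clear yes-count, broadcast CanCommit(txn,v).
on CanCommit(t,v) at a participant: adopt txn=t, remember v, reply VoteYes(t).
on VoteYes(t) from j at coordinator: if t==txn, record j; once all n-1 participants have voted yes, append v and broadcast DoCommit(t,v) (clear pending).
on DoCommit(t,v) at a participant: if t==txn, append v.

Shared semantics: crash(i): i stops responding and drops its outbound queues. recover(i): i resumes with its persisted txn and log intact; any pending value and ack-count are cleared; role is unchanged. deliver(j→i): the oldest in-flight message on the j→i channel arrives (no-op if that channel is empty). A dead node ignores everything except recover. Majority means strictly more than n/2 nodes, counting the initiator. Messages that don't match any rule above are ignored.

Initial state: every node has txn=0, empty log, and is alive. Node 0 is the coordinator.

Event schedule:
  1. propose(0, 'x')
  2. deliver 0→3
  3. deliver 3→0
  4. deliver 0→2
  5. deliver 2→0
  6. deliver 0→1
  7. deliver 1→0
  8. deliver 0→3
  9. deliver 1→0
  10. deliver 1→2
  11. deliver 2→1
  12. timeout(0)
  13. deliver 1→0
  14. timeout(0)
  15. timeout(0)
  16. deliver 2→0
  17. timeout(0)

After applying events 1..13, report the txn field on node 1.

step 1 propose(0,'x'): 0={coor,t=1,log=-}
step 2 deliver 0→3: 3={part,t=1,log=-}
step 3 deliver 3→0: —
step 4 deliver 0→2: 2={part,t=1,log=-}
step 5 deliver 2→0: —
step 6 deliver 0→1: 1={part,t=1,log=-}
step 7 deliver 1→0: 0={coor,t=1,log=x}
step 8 deliver 0→3: 3={part,t=1,log=x}
step 9 deliver 1→0: —
step 10 deliver 1→2: —
step 11 deliver 2→1: —
step 12 timeout(0): 0={coor,t=2,log=x}
step 13 deliver 1→0: —

1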